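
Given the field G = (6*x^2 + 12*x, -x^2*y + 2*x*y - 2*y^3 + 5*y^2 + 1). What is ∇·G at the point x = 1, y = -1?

9

∂G₁/∂x = 12*x + 12
∂G₂/∂y = -x^2 + 2*x - 6*y^2 + 10*y
∇·G = -x^2 + 14*x - 6*y^2 + 10*y + 12
At (1, -1): 9.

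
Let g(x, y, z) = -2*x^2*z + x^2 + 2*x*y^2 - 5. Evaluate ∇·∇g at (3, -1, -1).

∂²g/∂x² = 2*(-2*z + 1)
∂²g/∂y² = 4*x
∂²g/∂z² = 0
∇²g = 4*x - 4*z + 2
At (3, -1, -1): 18.

18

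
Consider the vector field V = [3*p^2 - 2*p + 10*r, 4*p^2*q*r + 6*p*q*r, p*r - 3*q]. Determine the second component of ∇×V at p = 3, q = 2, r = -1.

(∇×V)_2 = ∂V₁/∂r − ∂V₃/∂p
= 10 − (r)
= -r + 10
At (3, 2, -1): 11.

11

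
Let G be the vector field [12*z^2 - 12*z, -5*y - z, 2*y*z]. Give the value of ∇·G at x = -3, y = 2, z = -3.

∂G₁/∂x = 0
∂G₂/∂y = -5
∂G₃/∂z = 2*y
∇·G = 2*y - 5
At (-3, 2, -3): -1.

-1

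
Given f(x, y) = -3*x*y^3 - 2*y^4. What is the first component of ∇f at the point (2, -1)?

(∇f)_1 = ∂f/∂x = -3*y^3
At (2, -1): 3.

3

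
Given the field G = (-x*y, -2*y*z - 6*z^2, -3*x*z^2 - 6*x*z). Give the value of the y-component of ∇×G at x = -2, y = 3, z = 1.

9

(∇×G)_2 = ∂G₁/∂z − ∂G₃/∂x
= 0 − (-3*z^2 - 6*z)
= 3*z^2 + 6*z
At (-2, 3, 1): 9.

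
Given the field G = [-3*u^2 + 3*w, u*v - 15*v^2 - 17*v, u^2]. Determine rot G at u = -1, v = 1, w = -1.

(0, 5, 1)

(∇×G)₁ = ∂G₃/∂v − ∂G₂/∂w = 0
(∇×G)₂ = ∂G₁/∂w − ∂G₃/∂u = -2*u + 3
(∇×G)₃ = ∂G₂/∂u − ∂G₁/∂v = v
∇×G = (0, -2*u + 3, v)
At (-1, 1, -1): (0, 5, 1).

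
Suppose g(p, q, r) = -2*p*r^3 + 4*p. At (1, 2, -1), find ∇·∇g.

∂²g/∂p² = 0
∂²g/∂q² = 0
∂²g/∂r² = -12*p*r
∇²g = -12*p*r
At (1, 2, -1): 12.

12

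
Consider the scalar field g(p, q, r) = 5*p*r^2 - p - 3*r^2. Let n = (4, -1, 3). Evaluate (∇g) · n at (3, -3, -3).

-40

∂g/∂p = 5*r^2 - 1
∂g/∂q = 0
∂g/∂r = 10*p*r - 6*r
∇g at (3, -3, -3) = (44, 0, -72)
∇g · n = (44)(4) + (0)(-1) + (-72)(3) = -40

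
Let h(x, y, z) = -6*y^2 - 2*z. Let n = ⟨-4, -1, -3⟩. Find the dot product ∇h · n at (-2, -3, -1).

∂h/∂x = 0
∂h/∂y = -12*y
∂h/∂z = -2
∇h at (-2, -3, -1) = (0, 36, -2)
∇h · n = (0)(-4) + (36)(-1) + (-2)(-3) = -30

-30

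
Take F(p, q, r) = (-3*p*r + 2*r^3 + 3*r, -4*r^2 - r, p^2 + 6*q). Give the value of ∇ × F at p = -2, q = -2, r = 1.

(15, 19, 0)

(∇×F)₁ = ∂F₃/∂q − ∂F₂/∂r = 8*r + 7
(∇×F)₂ = ∂F₁/∂r − ∂F₃/∂p = -5*p + 6*r^2 + 3
(∇×F)₃ = ∂F₂/∂p − ∂F₁/∂q = 0
∇×F = (8*r + 7, -5*p + 6*r^2 + 3, 0)
At (-2, -2, 1): (15, 19, 0).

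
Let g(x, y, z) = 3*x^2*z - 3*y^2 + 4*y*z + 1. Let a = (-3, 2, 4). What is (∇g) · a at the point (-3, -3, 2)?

220

∂g/∂x = 6*x*z
∂g/∂y = -6*y + 4*z
∂g/∂z = 3*x^2 + 4*y
∇g at (-3, -3, 2) = (-36, 26, 15)
∇g · a = (-36)(-3) + (26)(2) + (15)(4) = 220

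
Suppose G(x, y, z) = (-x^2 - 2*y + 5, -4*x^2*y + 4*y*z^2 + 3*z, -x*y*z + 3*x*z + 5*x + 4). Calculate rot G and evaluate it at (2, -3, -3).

(-69, 13, 50)

(∇×G)₁ = ∂G₃/∂y − ∂G₂/∂z = -x*z - 8*y*z - 3
(∇×G)₂ = ∂G₁/∂z − ∂G₃/∂x = y*z - 3*z - 5
(∇×G)₃ = ∂G₂/∂x − ∂G₁/∂y = -8*x*y + 2
∇×G = (-x*z - 8*y*z - 3, y*z - 3*z - 5, -8*x*y + 2)
At (2, -3, -3): (-69, 13, 50).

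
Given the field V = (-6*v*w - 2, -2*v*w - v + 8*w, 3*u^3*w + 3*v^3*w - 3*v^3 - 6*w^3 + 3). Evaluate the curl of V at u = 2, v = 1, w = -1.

(∇×V)₁ = ∂V₃/∂v − ∂V₂/∂w = 9*v^2*w - 9*v^2 + 2*v - 8
(∇×V)₂ = ∂V₁/∂w − ∂V₃/∂u = -9*u^2*w - 6*v
(∇×V)₃ = ∂V₂/∂u − ∂V₁/∂v = 6*w
∇×V = (9*v^2*w - 9*v^2 + 2*v - 8, -9*u^2*w - 6*v, 6*w)
At (2, 1, -1): (-24, 30, -6).

(-24, 30, -6)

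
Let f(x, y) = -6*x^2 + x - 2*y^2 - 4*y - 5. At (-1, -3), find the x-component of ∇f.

(∇f)_1 = ∂f/∂x = -12*x + 1
At (-1, -3): 13.

13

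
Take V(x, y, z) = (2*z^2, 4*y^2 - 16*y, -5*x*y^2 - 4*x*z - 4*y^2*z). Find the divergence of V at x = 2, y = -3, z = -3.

-84

∂V₁/∂x = 0
∂V₂/∂y = 8*y - 16
∂V₃/∂z = -4*x - 4*y^2
∇·V = -4*x - 4*y^2 + 8*y - 16
At (2, -3, -3): -84.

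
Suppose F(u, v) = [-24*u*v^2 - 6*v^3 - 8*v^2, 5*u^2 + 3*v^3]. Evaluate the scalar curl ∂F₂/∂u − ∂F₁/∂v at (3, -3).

-288

∂F₂/∂u = 10*u
∂F₁/∂v = -48*u*v - 18*v^2 - 16*v
Scalar curl = 48*u*v + 10*u + 18*v^2 + 16*v
At (3, -3): -288.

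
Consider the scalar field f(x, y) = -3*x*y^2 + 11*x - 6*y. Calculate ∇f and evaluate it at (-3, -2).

(-1, -42)

∂f/∂x = -3*y^2 + 11
∂f/∂y = -6*x*y - 6
∇f = (-3*y^2 + 11, -6*x*y - 6)
At (-3, -2): (-1, -42).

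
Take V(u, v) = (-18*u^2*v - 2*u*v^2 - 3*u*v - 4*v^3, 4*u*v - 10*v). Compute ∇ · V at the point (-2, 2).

∂V₁/∂u = -36*u*v - 2*v^2 - 3*v
∂V₂/∂v = 4*u - 10
∇·V = -36*u*v + 4*u - 2*v^2 - 3*v - 10
At (-2, 2): 112.

112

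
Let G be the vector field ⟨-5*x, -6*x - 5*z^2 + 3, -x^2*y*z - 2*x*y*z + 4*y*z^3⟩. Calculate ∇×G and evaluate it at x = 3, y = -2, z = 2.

(22, -32, -6)

(∇×G)₁ = ∂G₃/∂y − ∂G₂/∂z = -x^2*z - 2*x*z + 4*z^3 + 10*z
(∇×G)₂ = ∂G₁/∂z − ∂G₃/∂x = 2*x*y*z + 2*y*z
(∇×G)₃ = ∂G₂/∂x − ∂G₁/∂y = -6
∇×G = (-x^2*z - 2*x*z + 4*z^3 + 10*z, 2*x*y*z + 2*y*z, -6)
At (3, -2, 2): (22, -32, -6).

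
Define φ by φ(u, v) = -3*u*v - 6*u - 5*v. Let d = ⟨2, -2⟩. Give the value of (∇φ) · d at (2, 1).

∂φ/∂u = -3*v - 6
∂φ/∂v = -3*u - 5
∇φ at (2, 1) = (-9, -11)
∇φ · d = (-9)(2) + (-11)(-2) = 4

4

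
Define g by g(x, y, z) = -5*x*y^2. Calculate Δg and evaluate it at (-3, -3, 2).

∂²g/∂x² = 0
∂²g/∂y² = -10*x
∂²g/∂z² = 0
∇²g = -10*x
At (-3, -3, 2): 30.

30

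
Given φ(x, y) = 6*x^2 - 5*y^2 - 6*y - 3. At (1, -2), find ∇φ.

(12, 14)

∂φ/∂x = 12*x
∂φ/∂y = -10*y - 6
∇φ = (12*x, -10*y - 6)
At (1, -2): (12, 14).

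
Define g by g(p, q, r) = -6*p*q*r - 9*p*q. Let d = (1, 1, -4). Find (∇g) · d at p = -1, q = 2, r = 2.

∂g/∂p = -6*q*r - 9*q
∂g/∂q = -6*p*r - 9*p
∂g/∂r = -6*p*q
∇g at (-1, 2, 2) = (-42, 21, 12)
∇g · d = (-42)(1) + (21)(1) + (12)(-4) = -69

-69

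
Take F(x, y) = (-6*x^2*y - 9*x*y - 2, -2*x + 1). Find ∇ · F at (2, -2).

∂F₁/∂x = -12*x*y - 9*y
∂F₂/∂y = 0
∇·F = -12*x*y - 9*y
At (2, -2): 66.

66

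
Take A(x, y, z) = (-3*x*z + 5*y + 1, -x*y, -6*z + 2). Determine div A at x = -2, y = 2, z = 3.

-13

∂A₁/∂x = -3*z
∂A₂/∂y = -x
∂A₃/∂z = -6
∇·A = -x - 3*z - 6
At (-2, 2, 3): -13.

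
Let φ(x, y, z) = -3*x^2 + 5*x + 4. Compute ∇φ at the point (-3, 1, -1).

(23, 0, 0)

∂φ/∂x = -6*x + 5
∂φ/∂y = 0
∂φ/∂z = 0
∇φ = (-6*x + 5, 0, 0)
At (-3, 1, -1): (23, 0, 0).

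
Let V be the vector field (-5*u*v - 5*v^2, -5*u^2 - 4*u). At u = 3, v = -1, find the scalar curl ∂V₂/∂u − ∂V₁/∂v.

∂V₂/∂u = -10*u - 4
∂V₁/∂v = -5*u - 10*v
Scalar curl = -5*u + 10*v - 4
At (3, -1): -29.

-29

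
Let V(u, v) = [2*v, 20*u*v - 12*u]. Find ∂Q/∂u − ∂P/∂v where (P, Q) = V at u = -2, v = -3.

∂V₂/∂u = 20*v - 12
∂V₁/∂v = 2
Scalar curl = 20*v - 14
At (-2, -3): -74.

-74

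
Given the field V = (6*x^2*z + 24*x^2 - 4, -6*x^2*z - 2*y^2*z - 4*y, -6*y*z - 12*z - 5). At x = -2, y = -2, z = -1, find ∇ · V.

∂V₁/∂x = 12*x*z + 48*x
∂V₂/∂y = -4*y*z - 4
∂V₃/∂z = -6*y - 12
∇·V = 12*x*z + 48*x - 4*y*z - 6*y - 16
At (-2, -2, -1): -84.

-84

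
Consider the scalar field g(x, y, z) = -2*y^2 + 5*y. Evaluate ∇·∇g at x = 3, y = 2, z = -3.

∂²g/∂x² = 0
∂²g/∂y² = -4
∂²g/∂z² = 0
∇²g = -4
At (3, 2, -3): -4.

-4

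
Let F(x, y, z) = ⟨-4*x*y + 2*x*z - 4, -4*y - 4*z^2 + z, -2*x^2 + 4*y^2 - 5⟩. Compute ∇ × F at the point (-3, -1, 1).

(∇×F)₁ = ∂F₃/∂y − ∂F₂/∂z = 8*y + 8*z - 1
(∇×F)₂ = ∂F₁/∂z − ∂F₃/∂x = 6*x
(∇×F)₃ = ∂F₂/∂x − ∂F₁/∂y = 4*x
∇×F = (8*y + 8*z - 1, 6*x, 4*x)
At (-3, -1, 1): (-1, -18, -12).

(-1, -18, -12)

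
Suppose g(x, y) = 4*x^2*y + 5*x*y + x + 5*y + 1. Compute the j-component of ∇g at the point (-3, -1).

26

(∇g)_2 = ∂g/∂y = 4*x^2 + 5*x + 5
At (-3, -1): 26.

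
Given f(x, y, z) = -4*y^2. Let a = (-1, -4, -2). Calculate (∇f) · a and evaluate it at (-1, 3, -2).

96

∂f/∂x = 0
∂f/∂y = -8*y
∂f/∂z = 0
∇f at (-1, 3, -2) = (0, -24, 0)
∇f · a = (0)(-1) + (-24)(-4) + (0)(-2) = 96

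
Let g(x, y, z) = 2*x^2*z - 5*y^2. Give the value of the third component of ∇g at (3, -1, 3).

18

(∇g)_3 = ∂g/∂z = 2*x^2
At (3, -1, 3): 18.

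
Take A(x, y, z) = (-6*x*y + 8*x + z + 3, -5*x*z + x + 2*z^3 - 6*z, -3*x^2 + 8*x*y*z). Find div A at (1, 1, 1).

10

∂A₁/∂x = -6*y + 8
∂A₂/∂y = 0
∂A₃/∂z = 8*x*y
∇·A = 8*x*y - 6*y + 8
At (1, 1, 1): 10.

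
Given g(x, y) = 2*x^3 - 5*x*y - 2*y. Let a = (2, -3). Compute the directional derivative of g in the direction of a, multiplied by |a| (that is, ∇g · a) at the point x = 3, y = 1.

149

∂g/∂x = 6*x^2 - 5*y
∂g/∂y = -5*x - 2
∇g at (3, 1) = (49, -17)
∇g · a = (49)(2) + (-17)(-3) = 149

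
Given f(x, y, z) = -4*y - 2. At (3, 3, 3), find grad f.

∂f/∂x = 0
∂f/∂y = -4
∂f/∂z = 0
∇f = (0, -4, 0)
At (3, 3, 3): (0, -4, 0).

(0, -4, 0)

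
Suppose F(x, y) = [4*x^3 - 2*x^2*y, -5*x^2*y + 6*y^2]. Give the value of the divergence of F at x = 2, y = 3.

∂F₁/∂x = 12*x^2 - 4*x*y
∂F₂/∂y = -5*x^2 + 12*y
∇·F = 7*x^2 - 4*x*y + 12*y
At (2, 3): 40.

40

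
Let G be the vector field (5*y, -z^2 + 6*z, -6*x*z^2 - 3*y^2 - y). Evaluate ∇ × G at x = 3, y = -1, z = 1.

(∇×G)₁ = ∂G₃/∂y − ∂G₂/∂z = -6*y + 2*z - 7
(∇×G)₂ = ∂G₁/∂z − ∂G₃/∂x = 6*z^2
(∇×G)₃ = ∂G₂/∂x − ∂G₁/∂y = -5
∇×G = (-6*y + 2*z - 7, 6*z^2, -5)
At (3, -1, 1): (1, 6, -5).

(1, 6, -5)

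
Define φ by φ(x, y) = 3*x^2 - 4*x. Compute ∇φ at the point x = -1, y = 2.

∂φ/∂x = 6*x - 4
∂φ/∂y = 0
∇φ = (6*x - 4, 0)
At (-1, 2): (-10, 0).

(-10, 0)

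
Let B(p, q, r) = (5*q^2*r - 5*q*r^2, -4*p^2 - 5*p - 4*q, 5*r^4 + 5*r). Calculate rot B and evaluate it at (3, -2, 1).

(∇×B)₁ = ∂B₃/∂q − ∂B₂/∂r = 0
(∇×B)₂ = ∂B₁/∂r − ∂B₃/∂p = 5*q^2 - 10*q*r
(∇×B)₃ = ∂B₂/∂p − ∂B₁/∂q = -8*p - 10*q*r + 5*r^2 - 5
∇×B = (0, 5*q^2 - 10*q*r, -8*p - 10*q*r + 5*r^2 - 5)
At (3, -2, 1): (0, 40, -4).

(0, 40, -4)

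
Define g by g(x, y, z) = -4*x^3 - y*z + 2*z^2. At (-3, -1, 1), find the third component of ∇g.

5

(∇g)_3 = ∂g/∂z = -y + 4*z
At (-3, -1, 1): 5.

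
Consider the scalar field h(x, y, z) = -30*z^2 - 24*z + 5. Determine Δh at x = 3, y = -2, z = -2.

-60

∂²h/∂x² = 0
∂²h/∂y² = 0
∂²h/∂z² = -60
∇²h = -60
At (3, -2, -2): -60.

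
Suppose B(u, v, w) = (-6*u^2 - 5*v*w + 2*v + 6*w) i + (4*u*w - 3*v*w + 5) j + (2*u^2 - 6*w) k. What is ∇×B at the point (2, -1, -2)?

(∇×B)₁ = ∂B₃/∂v − ∂B₂/∂w = -4*u + 3*v
(∇×B)₂ = ∂B₁/∂w − ∂B₃/∂u = -4*u - 5*v + 6
(∇×B)₃ = ∂B₂/∂u − ∂B₁/∂v = 9*w - 2
∇×B = (-4*u + 3*v, -4*u - 5*v + 6, 9*w - 2)
At (2, -1, -2): (-11, 3, -20).

(-11, 3, -20)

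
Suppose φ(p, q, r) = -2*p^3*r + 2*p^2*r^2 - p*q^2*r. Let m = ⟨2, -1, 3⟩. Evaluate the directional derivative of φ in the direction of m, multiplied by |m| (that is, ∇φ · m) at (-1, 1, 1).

∂φ/∂p = -6*p^2*r + 4*p*r^2 - q^2*r
∂φ/∂q = -2*p*q*r
∂φ/∂r = -2*p^3 + 4*p^2*r - p*q^2
∇φ at (-1, 1, 1) = (-11, 2, 7)
∇φ · m = (-11)(2) + (2)(-1) + (7)(3) = -3

-3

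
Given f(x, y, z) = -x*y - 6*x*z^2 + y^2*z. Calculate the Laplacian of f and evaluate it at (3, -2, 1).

-34

∂²f/∂x² = 0
∂²f/∂y² = 2*z
∂²f/∂z² = -12*x
∇²f = -12*x + 2*z
At (3, -2, 1): -34.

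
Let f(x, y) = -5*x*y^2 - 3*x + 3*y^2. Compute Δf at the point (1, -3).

∂²f/∂x² = 0
∂²f/∂y² = 2*(-5*x + 3)
∇²f = -10*x + 6
At (1, -3): -4.

-4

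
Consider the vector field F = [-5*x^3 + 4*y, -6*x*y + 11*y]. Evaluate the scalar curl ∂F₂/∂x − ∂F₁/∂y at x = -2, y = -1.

2

∂F₂/∂x = -6*y
∂F₁/∂y = 4
Scalar curl = -6*y - 4
At (-2, -1): 2.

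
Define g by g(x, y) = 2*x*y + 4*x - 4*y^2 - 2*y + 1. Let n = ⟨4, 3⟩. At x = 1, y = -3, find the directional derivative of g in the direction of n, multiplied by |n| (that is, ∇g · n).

∂g/∂x = 2*y + 4
∂g/∂y = 2*x - 8*y - 2
∇g at (1, -3) = (-2, 24)
∇g · n = (-2)(4) + (24)(3) = 64

64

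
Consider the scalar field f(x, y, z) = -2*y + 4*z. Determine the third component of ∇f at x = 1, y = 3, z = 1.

4

(∇f)_3 = ∂f/∂z = 4
At (1, 3, 1): 4.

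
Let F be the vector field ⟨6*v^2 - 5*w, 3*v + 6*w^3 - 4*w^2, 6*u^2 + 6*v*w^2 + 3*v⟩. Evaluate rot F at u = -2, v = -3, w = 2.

(∇×F)₁ = ∂F₃/∂v − ∂F₂/∂w = -12*w^2 + 8*w + 3
(∇×F)₂ = ∂F₁/∂w − ∂F₃/∂u = -12*u - 5
(∇×F)₃ = ∂F₂/∂u − ∂F₁/∂v = -12*v
∇×F = (-12*w^2 + 8*w + 3, -12*u - 5, -12*v)
At (-2, -3, 2): (-29, 19, 36).

(-29, 19, 36)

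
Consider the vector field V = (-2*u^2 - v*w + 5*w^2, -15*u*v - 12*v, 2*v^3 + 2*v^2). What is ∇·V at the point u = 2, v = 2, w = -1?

∂V₁/∂u = -4*u
∂V₂/∂v = -15*u - 12
∂V₃/∂w = 0
∇·V = -19*u - 12
At (2, 2, -1): -50.

-50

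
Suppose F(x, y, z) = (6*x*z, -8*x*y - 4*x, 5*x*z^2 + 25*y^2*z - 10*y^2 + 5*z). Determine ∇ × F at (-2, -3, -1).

(210, -17, 20)

(∇×F)₁ = ∂F₃/∂y − ∂F₂/∂z = 50*y*z - 20*y
(∇×F)₂ = ∂F₁/∂z − ∂F₃/∂x = 6*x - 5*z^2
(∇×F)₃ = ∂F₂/∂x − ∂F₁/∂y = -8*y - 4
∇×F = (50*y*z - 20*y, 6*x - 5*z^2, -8*y - 4)
At (-2, -3, -1): (210, -17, 20).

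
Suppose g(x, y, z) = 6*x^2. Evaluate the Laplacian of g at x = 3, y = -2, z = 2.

12

∂²g/∂x² = 12
∂²g/∂y² = 0
∂²g/∂z² = 0
∇²g = 12
At (3, -2, 2): 12.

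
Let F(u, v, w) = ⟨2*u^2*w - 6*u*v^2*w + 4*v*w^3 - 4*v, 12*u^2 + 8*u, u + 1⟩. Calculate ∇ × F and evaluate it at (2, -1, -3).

(0, -113, 240)

(∇×F)₁ = ∂F₃/∂v − ∂F₂/∂w = 0
(∇×F)₂ = ∂F₁/∂w − ∂F₃/∂u = 2*u^2 - 6*u*v^2 + 12*v*w^2 - 1
(∇×F)₃ = ∂F₂/∂u − ∂F₁/∂v = 12*u*v*w + 24*u - 4*w^3 + 12
∇×F = (0, 2*u^2 - 6*u*v^2 + 12*v*w^2 - 1, 12*u*v*w + 24*u - 4*w^3 + 12)
At (2, -1, -3): (0, -113, 240).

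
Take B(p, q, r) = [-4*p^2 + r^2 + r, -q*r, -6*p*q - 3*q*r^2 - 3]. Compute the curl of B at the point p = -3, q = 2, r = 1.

(17, 15, 0)

(∇×B)₁ = ∂B₃/∂q − ∂B₂/∂r = -6*p + q - 3*r^2
(∇×B)₂ = ∂B₁/∂r − ∂B₃/∂p = 6*q + 2*r + 1
(∇×B)₃ = ∂B₂/∂p − ∂B₁/∂q = 0
∇×B = (-6*p + q - 3*r^2, 6*q + 2*r + 1, 0)
At (-3, 2, 1): (17, 15, 0).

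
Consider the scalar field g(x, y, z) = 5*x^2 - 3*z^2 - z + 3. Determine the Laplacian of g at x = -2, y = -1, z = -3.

4

∂²g/∂x² = 10
∂²g/∂y² = 0
∂²g/∂z² = -6
∇²g = 4
At (-2, -1, -3): 4.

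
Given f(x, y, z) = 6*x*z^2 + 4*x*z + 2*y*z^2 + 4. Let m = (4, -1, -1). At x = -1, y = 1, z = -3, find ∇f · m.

130

∂f/∂x = 6*z^2 + 4*z
∂f/∂y = 2*z^2
∂f/∂z = 12*x*z + 4*x + 4*y*z
∇f at (-1, 1, -3) = (42, 18, 20)
∇f · m = (42)(4) + (18)(-1) + (20)(-1) = 130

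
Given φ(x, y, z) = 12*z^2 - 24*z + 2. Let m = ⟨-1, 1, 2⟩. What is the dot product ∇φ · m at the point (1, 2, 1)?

∂φ/∂x = 0
∂φ/∂y = 0
∂φ/∂z = 24*z - 24
∇φ at (1, 2, 1) = (0, 0, 0)
∇φ · m = (0)(-1) + (0)(1) + (0)(2) = 0

0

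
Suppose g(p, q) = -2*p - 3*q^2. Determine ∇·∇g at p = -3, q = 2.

-6

∂²g/∂p² = 0
∂²g/∂q² = -6
∇²g = -6
At (-3, 2): -6.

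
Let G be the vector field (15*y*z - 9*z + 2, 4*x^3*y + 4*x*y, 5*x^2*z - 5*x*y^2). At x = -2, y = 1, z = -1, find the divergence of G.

-20

∂G₁/∂x = 0
∂G₂/∂y = 4*x^3 + 4*x
∂G₃/∂z = 5*x^2
∇·G = 4*x^3 + 5*x^2 + 4*x
At (-2, 1, -1): -20.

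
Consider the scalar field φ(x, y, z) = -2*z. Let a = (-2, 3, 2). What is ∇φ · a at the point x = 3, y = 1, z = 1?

-4

∂φ/∂x = 0
∂φ/∂y = 0
∂φ/∂z = -2
∇φ at (3, 1, 1) = (0, 0, -2)
∇φ · a = (0)(-2) + (0)(3) + (-2)(2) = -4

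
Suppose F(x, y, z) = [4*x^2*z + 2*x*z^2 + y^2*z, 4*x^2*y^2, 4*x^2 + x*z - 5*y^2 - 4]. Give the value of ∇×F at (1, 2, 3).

(∇×F)₁ = ∂F₃/∂y − ∂F₂/∂z = -10*y
(∇×F)₂ = ∂F₁/∂z − ∂F₃/∂x = 4*x^2 + 4*x*z - 8*x + y^2 - z
(∇×F)₃ = ∂F₂/∂x − ∂F₁/∂y = 8*x*y^2 - 2*y*z
∇×F = (-10*y, 4*x^2 + 4*x*z - 8*x + y^2 - z, 8*x*y^2 - 2*y*z)
At (1, 2, 3): (-20, 9, 20).

(-20, 9, 20)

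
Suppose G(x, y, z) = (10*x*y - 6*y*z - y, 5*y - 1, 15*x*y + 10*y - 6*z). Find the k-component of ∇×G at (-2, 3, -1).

(∇×G)_3 = ∂G₂/∂x − ∂G₁/∂y
= 0 − (10*x - 6*z - 1)
= -10*x + 6*z + 1
At (-2, 3, -1): 15.

15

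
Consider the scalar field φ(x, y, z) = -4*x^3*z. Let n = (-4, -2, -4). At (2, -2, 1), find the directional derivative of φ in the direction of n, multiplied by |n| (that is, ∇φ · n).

∂φ/∂x = -12*x^2*z
∂φ/∂y = 0
∂φ/∂z = -4*x^3
∇φ at (2, -2, 1) = (-48, 0, -32)
∇φ · n = (-48)(-4) + (0)(-2) + (-32)(-4) = 320

320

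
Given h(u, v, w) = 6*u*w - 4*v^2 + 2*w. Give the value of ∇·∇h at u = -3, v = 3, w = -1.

-8

∂²h/∂u² = 0
∂²h/∂v² = -8
∂²h/∂w² = 0
∇²h = -8
At (-3, 3, -1): -8.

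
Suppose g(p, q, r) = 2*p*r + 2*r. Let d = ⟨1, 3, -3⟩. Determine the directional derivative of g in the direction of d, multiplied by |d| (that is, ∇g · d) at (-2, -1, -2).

∂g/∂p = 2*r
∂g/∂q = 0
∂g/∂r = 2*p + 2
∇g at (-2, -1, -2) = (-4, 0, -2)
∇g · d = (-4)(1) + (0)(3) + (-2)(-3) = 2

2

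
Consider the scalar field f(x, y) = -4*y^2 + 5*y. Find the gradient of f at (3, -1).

(0, 13)

∂f/∂x = 0
∂f/∂y = -8*y + 5
∇f = (0, -8*y + 5)
At (3, -1): (0, 13).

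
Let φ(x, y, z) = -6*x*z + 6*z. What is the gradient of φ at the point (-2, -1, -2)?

(12, 0, 18)

∂φ/∂x = -6*z
∂φ/∂y = 0
∂φ/∂z = -6*x + 6
∇φ = (-6*z, 0, -6*x + 6)
At (-2, -1, -2): (12, 0, 18).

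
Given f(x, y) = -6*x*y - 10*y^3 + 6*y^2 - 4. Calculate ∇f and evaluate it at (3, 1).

∂f/∂x = -6*y
∂f/∂y = -6*x - 30*y^2 + 12*y
∇f = (-6*y, -6*x - 30*y^2 + 12*y)
At (3, 1): (-6, -36).

(-6, -36)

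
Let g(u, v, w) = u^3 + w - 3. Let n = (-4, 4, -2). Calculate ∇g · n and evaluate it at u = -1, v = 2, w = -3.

∂g/∂u = 3*u^2
∂g/∂v = 0
∂g/∂w = 1
∇g at (-1, 2, -3) = (3, 0, 1)
∇g · n = (3)(-4) + (0)(4) + (1)(-2) = -14

-14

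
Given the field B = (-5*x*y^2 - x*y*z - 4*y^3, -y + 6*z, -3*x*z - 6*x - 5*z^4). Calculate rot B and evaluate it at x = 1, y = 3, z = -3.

(∇×B)₁ = ∂B₃/∂y − ∂B₂/∂z = -6
(∇×B)₂ = ∂B₁/∂z − ∂B₃/∂x = -x*y + 3*z + 6
(∇×B)₃ = ∂B₂/∂x − ∂B₁/∂y = 10*x*y + x*z + 12*y^2
∇×B = (-6, -x*y + 3*z + 6, 10*x*y + x*z + 12*y^2)
At (1, 3, -3): (-6, -6, 135).

(-6, -6, 135)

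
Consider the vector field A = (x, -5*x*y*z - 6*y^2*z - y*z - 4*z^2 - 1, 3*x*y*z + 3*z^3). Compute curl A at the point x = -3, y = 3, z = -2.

(14, 18, 30)

(∇×A)₁ = ∂A₃/∂y − ∂A₂/∂z = 5*x*y + 3*x*z + 6*y^2 + y + 8*z
(∇×A)₂ = ∂A₁/∂z − ∂A₃/∂x = -3*y*z
(∇×A)₃ = ∂A₂/∂x − ∂A₁/∂y = -5*y*z
∇×A = (5*x*y + 3*x*z + 6*y^2 + y + 8*z, -3*y*z, -5*y*z)
At (-3, 3, -2): (14, 18, 30).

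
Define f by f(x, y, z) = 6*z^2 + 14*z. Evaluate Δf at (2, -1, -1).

12

∂²f/∂x² = 0
∂²f/∂y² = 0
∂²f/∂z² = 12
∇²f = 12
At (2, -1, -1): 12.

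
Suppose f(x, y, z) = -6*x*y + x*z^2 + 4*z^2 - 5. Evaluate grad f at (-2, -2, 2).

(16, 12, 8)

∂f/∂x = -6*y + z^2
∂f/∂y = -6*x
∂f/∂z = 2*x*z + 8*z
∇f = (-6*y + z^2, -6*x, 2*x*z + 8*z)
At (-2, -2, 2): (16, 12, 8).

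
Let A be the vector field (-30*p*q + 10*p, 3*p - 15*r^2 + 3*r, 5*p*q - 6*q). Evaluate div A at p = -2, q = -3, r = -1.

∂A₁/∂p = -30*q + 10
∂A₂/∂q = 0
∂A₃/∂r = 0
∇·A = -30*q + 10
At (-2, -3, -1): 100.

100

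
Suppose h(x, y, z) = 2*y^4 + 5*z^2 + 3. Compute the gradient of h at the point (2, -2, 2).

(0, -64, 20)

∂h/∂x = 0
∂h/∂y = 8*y^3
∂h/∂z = 10*z
∇h = (0, 8*y^3, 10*z)
At (2, -2, 2): (0, -64, 20).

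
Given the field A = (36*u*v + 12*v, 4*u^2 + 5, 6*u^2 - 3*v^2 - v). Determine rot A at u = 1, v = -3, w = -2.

(17, -12, -40)

(∇×A)₁ = ∂A₃/∂v − ∂A₂/∂w = -6*v - 1
(∇×A)₂ = ∂A₁/∂w − ∂A₃/∂u = -12*u
(∇×A)₃ = ∂A₂/∂u − ∂A₁/∂v = -28*u - 12
∇×A = (-6*v - 1, -12*u, -28*u - 12)
At (1, -3, -2): (17, -12, -40).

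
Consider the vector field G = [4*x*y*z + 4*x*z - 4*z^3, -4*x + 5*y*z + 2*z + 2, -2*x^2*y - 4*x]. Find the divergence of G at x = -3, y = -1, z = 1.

5

∂G₁/∂x = 4*y*z + 4*z
∂G₂/∂y = 5*z
∂G₃/∂z = 0
∇·G = 4*y*z + 9*z
At (-3, -1, 1): 5.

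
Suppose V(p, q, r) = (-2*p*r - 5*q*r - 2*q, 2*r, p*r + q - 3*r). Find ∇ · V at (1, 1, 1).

∂V₁/∂p = -2*r
∂V₂/∂q = 0
∂V₃/∂r = p - 3
∇·V = p - 2*r - 3
At (1, 1, 1): -4.

-4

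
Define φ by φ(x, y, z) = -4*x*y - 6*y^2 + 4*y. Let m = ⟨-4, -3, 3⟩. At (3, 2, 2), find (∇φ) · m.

∂φ/∂x = -4*y
∂φ/∂y = -4*x - 12*y + 4
∂φ/∂z = 0
∇φ at (3, 2, 2) = (-8, -32, 0)
∇φ · m = (-8)(-4) + (-32)(-3) + (0)(3) = 128

128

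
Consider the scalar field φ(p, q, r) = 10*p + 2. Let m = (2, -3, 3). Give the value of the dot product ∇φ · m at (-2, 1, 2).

∂φ/∂p = 10
∂φ/∂q = 0
∂φ/∂r = 0
∇φ at (-2, 1, 2) = (10, 0, 0)
∇φ · m = (10)(2) + (0)(-3) + (0)(3) = 20

20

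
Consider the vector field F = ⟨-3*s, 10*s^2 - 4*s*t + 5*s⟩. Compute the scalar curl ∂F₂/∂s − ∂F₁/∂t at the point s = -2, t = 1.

∂F₂/∂s = 20*s - 4*t + 5
∂F₁/∂t = 0
Scalar curl = 20*s - 4*t + 5
At (-2, 1): -39.

-39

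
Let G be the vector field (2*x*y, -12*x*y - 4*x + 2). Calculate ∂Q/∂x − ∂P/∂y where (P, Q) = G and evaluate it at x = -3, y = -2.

26

∂G₂/∂x = -12*y - 4
∂G₁/∂y = 2*x
Scalar curl = -2*x - 12*y - 4
At (-3, -2): 26.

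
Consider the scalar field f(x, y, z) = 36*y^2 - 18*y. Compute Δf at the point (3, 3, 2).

∂²f/∂x² = 0
∂²f/∂y² = 72
∂²f/∂z² = 0
∇²f = 72
At (3, 3, 2): 72.

72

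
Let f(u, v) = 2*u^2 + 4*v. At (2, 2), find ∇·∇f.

4

∂²f/∂u² = 4
∂²f/∂v² = 0
∇²f = 4
At (2, 2): 4.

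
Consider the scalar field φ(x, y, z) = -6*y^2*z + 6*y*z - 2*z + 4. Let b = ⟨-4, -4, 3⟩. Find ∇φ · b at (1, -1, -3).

∂φ/∂x = 0
∂φ/∂y = -12*y*z + 6*z
∂φ/∂z = -6*y^2 + 6*y - 2
∇φ at (1, -1, -3) = (0, -54, -14)
∇φ · b = (0)(-4) + (-54)(-4) + (-14)(3) = 174

174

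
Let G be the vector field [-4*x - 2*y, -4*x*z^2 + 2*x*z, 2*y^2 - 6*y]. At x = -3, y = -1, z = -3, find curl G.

(68, 0, -40)

(∇×G)₁ = ∂G₃/∂y − ∂G₂/∂z = 8*x*z - 2*x + 4*y - 6
(∇×G)₂ = ∂G₁/∂z − ∂G₃/∂x = 0
(∇×G)₃ = ∂G₂/∂x − ∂G₁/∂y = -4*z^2 + 2*z + 2
∇×G = (8*x*z - 2*x + 4*y - 6, 0, -4*z^2 + 2*z + 2)
At (-3, -1, -3): (68, 0, -40).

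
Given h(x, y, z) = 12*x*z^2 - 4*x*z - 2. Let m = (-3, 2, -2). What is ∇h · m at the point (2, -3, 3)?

-560

∂h/∂x = 12*z^2 - 4*z
∂h/∂y = 0
∂h/∂z = 24*x*z - 4*x
∇h at (2, -3, 3) = (96, 0, 136)
∇h · m = (96)(-3) + (0)(2) + (136)(-2) = -560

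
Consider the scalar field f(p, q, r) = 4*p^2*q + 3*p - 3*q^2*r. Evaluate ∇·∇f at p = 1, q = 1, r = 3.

∂²f/∂p² = 8*q
∂²f/∂q² = -6*r
∂²f/∂r² = 0
∇²f = 8*q - 6*r
At (1, 1, 3): -10.

-10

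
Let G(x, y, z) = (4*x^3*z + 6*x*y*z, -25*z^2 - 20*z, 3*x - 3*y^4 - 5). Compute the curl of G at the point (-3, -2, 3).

(266, -75, 54)

(∇×G)₁ = ∂G₃/∂y − ∂G₂/∂z = -12*y^3 + 50*z + 20
(∇×G)₂ = ∂G₁/∂z − ∂G₃/∂x = 4*x^3 + 6*x*y - 3
(∇×G)₃ = ∂G₂/∂x − ∂G₁/∂y = -6*x*z
∇×G = (-12*y^3 + 50*z + 20, 4*x^3 + 6*x*y - 3, -6*x*z)
At (-3, -2, 3): (266, -75, 54).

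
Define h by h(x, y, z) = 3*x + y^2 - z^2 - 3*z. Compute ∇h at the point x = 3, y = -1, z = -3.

∂h/∂x = 3
∂h/∂y = 2*y
∂h/∂z = -2*z - 3
∇h = (3, 2*y, -2*z - 3)
At (3, -1, -3): (3, -2, 3).

(3, -2, 3)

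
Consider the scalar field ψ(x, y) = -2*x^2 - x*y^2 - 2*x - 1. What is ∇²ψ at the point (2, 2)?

∂²ψ/∂x² = -4
∂²ψ/∂y² = -2*x
∇²ψ = -2*x - 4
At (2, 2): -8.

-8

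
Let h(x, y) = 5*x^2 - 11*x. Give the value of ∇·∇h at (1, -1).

∂²h/∂x² = 10
∂²h/∂y² = 0
∇²h = 10
At (1, -1): 10.

10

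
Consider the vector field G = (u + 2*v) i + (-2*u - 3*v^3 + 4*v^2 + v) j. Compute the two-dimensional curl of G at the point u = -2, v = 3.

-4

∂G₂/∂u = -2
∂G₁/∂v = 2
Scalar curl = -4
At (-2, 3): -4.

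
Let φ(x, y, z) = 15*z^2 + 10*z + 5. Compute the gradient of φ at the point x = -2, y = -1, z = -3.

∂φ/∂x = 0
∂φ/∂y = 0
∂φ/∂z = 30*z + 10
∇φ = (0, 0, 30*z + 10)
At (-2, -1, -3): (0, 0, -80).

(0, 0, -80)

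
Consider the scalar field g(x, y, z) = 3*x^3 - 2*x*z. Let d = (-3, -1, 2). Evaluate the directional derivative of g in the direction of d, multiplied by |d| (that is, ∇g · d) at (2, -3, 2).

-104

∂g/∂x = 9*x^2 - 2*z
∂g/∂y = 0
∂g/∂z = -2*x
∇g at (2, -3, 2) = (32, 0, -4)
∇g · d = (32)(-3) + (0)(-1) + (-4)(2) = -104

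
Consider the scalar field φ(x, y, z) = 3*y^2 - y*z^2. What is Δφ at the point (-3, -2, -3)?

∂²φ/∂x² = 0
∂²φ/∂y² = 6
∂²φ/∂z² = -2*y
∇²φ = -2*y + 6
At (-3, -2, -3): 10.

10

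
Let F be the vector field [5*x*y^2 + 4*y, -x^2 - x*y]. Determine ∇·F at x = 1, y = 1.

4

∂F₁/∂x = 5*y^2
∂F₂/∂y = -x
∇·F = -x + 5*y^2
At (1, 1): 4.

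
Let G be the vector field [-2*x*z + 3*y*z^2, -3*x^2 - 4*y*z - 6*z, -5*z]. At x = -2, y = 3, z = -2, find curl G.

(18, -32, 0)

(∇×G)₁ = ∂G₃/∂y − ∂G₂/∂z = 4*y + 6
(∇×G)₂ = ∂G₁/∂z − ∂G₃/∂x = -2*x + 6*y*z
(∇×G)₃ = ∂G₂/∂x − ∂G₁/∂y = -6*x - 3*z^2
∇×G = (4*y + 6, -2*x + 6*y*z, -6*x - 3*z^2)
At (-2, 3, -2): (18, -32, 0).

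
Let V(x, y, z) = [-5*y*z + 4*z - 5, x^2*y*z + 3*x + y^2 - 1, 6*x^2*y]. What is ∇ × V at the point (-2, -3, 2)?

(∇×V)₁ = ∂V₃/∂y − ∂V₂/∂z = -x^2*y + 6*x^2
(∇×V)₂ = ∂V₁/∂z − ∂V₃/∂x = -12*x*y - 5*y + 4
(∇×V)₃ = ∂V₂/∂x − ∂V₁/∂y = 2*x*y*z + 5*z + 3
∇×V = (-x^2*y + 6*x^2, -12*x*y - 5*y + 4, 2*x*y*z + 5*z + 3)
At (-2, -3, 2): (36, -53, 37).

(36, -53, 37)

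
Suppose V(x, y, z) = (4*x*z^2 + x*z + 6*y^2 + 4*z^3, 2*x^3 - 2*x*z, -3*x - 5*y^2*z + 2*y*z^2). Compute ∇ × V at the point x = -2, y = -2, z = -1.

(-22, 29, 50)

(∇×V)₁ = ∂V₃/∂y − ∂V₂/∂z = 2*x - 10*y*z + 2*z^2
(∇×V)₂ = ∂V₁/∂z − ∂V₃/∂x = 8*x*z + x + 12*z^2 + 3
(∇×V)₃ = ∂V₂/∂x − ∂V₁/∂y = 6*x^2 - 12*y - 2*z
∇×V = (2*x - 10*y*z + 2*z^2, 8*x*z + x + 12*z^2 + 3, 6*x^2 - 12*y - 2*z)
At (-2, -2, -1): (-22, 29, 50).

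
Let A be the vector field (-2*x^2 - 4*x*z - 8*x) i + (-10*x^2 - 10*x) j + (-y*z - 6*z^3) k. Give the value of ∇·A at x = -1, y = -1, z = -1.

-17

∂A₁/∂x = -4*x - 4*z - 8
∂A₂/∂y = 0
∂A₃/∂z = -y - 18*z^2
∇·A = -4*x - y - 18*z^2 - 4*z - 8
At (-1, -1, -1): -17.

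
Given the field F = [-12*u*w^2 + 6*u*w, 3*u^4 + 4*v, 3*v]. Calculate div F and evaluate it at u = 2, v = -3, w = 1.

-2

∂F₁/∂u = -12*w^2 + 6*w
∂F₂/∂v = 4
∂F₃/∂w = 0
∇·F = -12*w^2 + 6*w + 4
At (2, -3, 1): -2.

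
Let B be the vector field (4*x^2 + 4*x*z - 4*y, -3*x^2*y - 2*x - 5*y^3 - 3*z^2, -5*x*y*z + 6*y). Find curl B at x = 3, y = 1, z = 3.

(∇×B)₁ = ∂B₃/∂y − ∂B₂/∂z = -5*x*z + 6*z + 6
(∇×B)₂ = ∂B₁/∂z − ∂B₃/∂x = 4*x + 5*y*z
(∇×B)₃ = ∂B₂/∂x − ∂B₁/∂y = -6*x*y + 2
∇×B = (-5*x*z + 6*z + 6, 4*x + 5*y*z, -6*x*y + 2)
At (3, 1, 3): (-21, 27, -16).

(-21, 27, -16)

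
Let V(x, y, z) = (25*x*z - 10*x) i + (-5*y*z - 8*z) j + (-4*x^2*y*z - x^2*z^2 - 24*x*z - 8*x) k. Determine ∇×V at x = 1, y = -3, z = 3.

(-19, 51, 0)

(∇×V)₁ = ∂V₃/∂y − ∂V₂/∂z = -4*x^2*z + 5*y + 8
(∇×V)₂ = ∂V₁/∂z − ∂V₃/∂x = 8*x*y*z + 2*x*z^2 + 25*x + 24*z + 8
(∇×V)₃ = ∂V₂/∂x − ∂V₁/∂y = 0
∇×V = (-4*x^2*z + 5*y + 8, 8*x*y*z + 2*x*z^2 + 25*x + 24*z + 8, 0)
At (1, -3, 3): (-19, 51, 0).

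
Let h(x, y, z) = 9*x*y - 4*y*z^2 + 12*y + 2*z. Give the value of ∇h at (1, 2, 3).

∂h/∂x = 9*y
∂h/∂y = 9*x - 4*z^2 + 12
∂h/∂z = -8*y*z + 2
∇h = (9*y, 9*x - 4*z^2 + 12, -8*y*z + 2)
At (1, 2, 3): (18, -15, -46).

(18, -15, -46)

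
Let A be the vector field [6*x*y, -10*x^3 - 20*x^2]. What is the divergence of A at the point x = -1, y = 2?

∂A₁/∂x = 6*y
∂A₂/∂y = 0
∇·A = 6*y
At (-1, 2): 12.

12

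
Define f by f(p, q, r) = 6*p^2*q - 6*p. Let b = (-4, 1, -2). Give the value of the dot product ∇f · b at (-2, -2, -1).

-144

∂f/∂p = 12*p*q - 6
∂f/∂q = 6*p^2
∂f/∂r = 0
∇f at (-2, -2, -1) = (42, 24, 0)
∇f · b = (42)(-4) + (24)(1) + (0)(-2) = -144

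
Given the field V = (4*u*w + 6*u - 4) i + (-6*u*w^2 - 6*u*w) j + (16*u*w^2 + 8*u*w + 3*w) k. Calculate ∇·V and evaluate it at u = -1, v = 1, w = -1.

29

∂V₁/∂u = 4*w + 6
∂V₂/∂v = 0
∂V₃/∂w = 32*u*w + 8*u + 3
∇·V = 32*u*w + 8*u + 4*w + 9
At (-1, 1, -1): 29.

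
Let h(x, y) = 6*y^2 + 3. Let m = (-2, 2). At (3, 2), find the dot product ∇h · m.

48

∂h/∂x = 0
∂h/∂y = 12*y
∇h at (3, 2) = (0, 24)
∇h · m = (0)(-2) + (24)(2) = 48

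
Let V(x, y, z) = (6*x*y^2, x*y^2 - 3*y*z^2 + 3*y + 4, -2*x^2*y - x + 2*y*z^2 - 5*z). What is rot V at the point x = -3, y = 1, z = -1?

(-22, -11, 37)

(∇×V)₁ = ∂V₃/∂y − ∂V₂/∂z = -2*x^2 + 6*y*z + 2*z^2
(∇×V)₂ = ∂V₁/∂z − ∂V₃/∂x = 4*x*y + 1
(∇×V)₃ = ∂V₂/∂x − ∂V₁/∂y = -12*x*y + y^2
∇×V = (-2*x^2 + 6*y*z + 2*z^2, 4*x*y + 1, -12*x*y + y^2)
At (-3, 1, -1): (-22, -11, 37).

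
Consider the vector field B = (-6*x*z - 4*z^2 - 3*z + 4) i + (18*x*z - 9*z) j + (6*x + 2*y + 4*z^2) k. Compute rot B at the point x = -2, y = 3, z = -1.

(47, 11, -18)

(∇×B)₁ = ∂B₃/∂y − ∂B₂/∂z = -18*x + 11
(∇×B)₂ = ∂B₁/∂z − ∂B₃/∂x = -6*x - 8*z - 9
(∇×B)₃ = ∂B₂/∂x − ∂B₁/∂y = 18*z
∇×B = (-18*x + 11, -6*x - 8*z - 9, 18*z)
At (-2, 3, -1): (47, 11, -18).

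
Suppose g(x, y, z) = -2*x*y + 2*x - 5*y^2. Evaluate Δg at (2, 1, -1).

∂²g/∂x² = 0
∂²g/∂y² = -10
∂²g/∂z² = 0
∇²g = -10
At (2, 1, -1): -10.

-10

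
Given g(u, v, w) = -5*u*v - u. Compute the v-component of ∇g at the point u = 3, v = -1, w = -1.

-15

(∇g)_2 = ∂g/∂v = -5*u
At (3, -1, -1): -15.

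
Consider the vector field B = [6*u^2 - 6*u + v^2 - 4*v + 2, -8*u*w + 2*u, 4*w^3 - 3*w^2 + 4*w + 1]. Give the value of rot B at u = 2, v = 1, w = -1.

(∇×B)₁ = ∂B₃/∂v − ∂B₂/∂w = 8*u
(∇×B)₂ = ∂B₁/∂w − ∂B₃/∂u = 0
(∇×B)₃ = ∂B₂/∂u − ∂B₁/∂v = -2*v - 8*w + 6
∇×B = (8*u, 0, -2*v - 8*w + 6)
At (2, 1, -1): (16, 0, 12).

(16, 0, 12)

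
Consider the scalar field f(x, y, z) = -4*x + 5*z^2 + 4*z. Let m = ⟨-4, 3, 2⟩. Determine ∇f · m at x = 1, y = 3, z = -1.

∂f/∂x = -4
∂f/∂y = 0
∂f/∂z = 10*z + 4
∇f at (1, 3, -1) = (-4, 0, -6)
∇f · m = (-4)(-4) + (0)(3) + (-6)(2) = 4

4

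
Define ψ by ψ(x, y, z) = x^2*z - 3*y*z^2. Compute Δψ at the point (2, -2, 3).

∂²ψ/∂x² = 2*z
∂²ψ/∂y² = 0
∂²ψ/∂z² = -6*y
∇²ψ = -6*y + 2*z
At (2, -2, 3): 18.

18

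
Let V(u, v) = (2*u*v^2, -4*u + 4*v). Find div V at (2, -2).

12

∂V₁/∂u = 2*v^2
∂V₂/∂v = 4
∇·V = 2*v^2 + 4
At (2, -2): 12.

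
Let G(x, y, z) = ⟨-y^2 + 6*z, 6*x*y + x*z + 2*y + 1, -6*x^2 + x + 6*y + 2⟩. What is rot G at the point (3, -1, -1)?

(3, 41, -9)

(∇×G)₁ = ∂G₃/∂y − ∂G₂/∂z = -x + 6
(∇×G)₂ = ∂G₁/∂z − ∂G₃/∂x = 12*x + 5
(∇×G)₃ = ∂G₂/∂x − ∂G₁/∂y = 8*y + z
∇×G = (-x + 6, 12*x + 5, 8*y + z)
At (3, -1, -1): (3, 41, -9).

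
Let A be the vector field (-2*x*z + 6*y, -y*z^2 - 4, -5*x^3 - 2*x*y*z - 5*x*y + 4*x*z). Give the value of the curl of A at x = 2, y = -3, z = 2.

(-30, 21, -6)

(∇×A)₁ = ∂A₃/∂y − ∂A₂/∂z = -2*x*z - 5*x + 2*y*z
(∇×A)₂ = ∂A₁/∂z − ∂A₃/∂x = 15*x^2 - 2*x + 2*y*z + 5*y - 4*z
(∇×A)₃ = ∂A₂/∂x − ∂A₁/∂y = -6
∇×A = (-2*x*z - 5*x + 2*y*z, 15*x^2 - 2*x + 2*y*z + 5*y - 4*z, -6)
At (2, -3, 2): (-30, 21, -6).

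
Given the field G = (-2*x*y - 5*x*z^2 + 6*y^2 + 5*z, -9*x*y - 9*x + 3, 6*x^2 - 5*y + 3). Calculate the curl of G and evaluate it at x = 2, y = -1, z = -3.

(∇×G)₁ = ∂G₃/∂y − ∂G₂/∂z = -5
(∇×G)₂ = ∂G₁/∂z − ∂G₃/∂x = -10*x*z - 12*x + 5
(∇×G)₃ = ∂G₂/∂x − ∂G₁/∂y = 2*x - 21*y - 9
∇×G = (-5, -10*x*z - 12*x + 5, 2*x - 21*y - 9)
At (2, -1, -3): (-5, 41, 16).

(-5, 41, 16)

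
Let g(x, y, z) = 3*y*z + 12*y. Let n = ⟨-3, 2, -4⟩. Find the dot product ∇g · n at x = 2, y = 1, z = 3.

∂g/∂x = 0
∂g/∂y = 3*z + 12
∂g/∂z = 3*y
∇g at (2, 1, 3) = (0, 21, 3)
∇g · n = (0)(-3) + (21)(2) + (3)(-4) = 30

30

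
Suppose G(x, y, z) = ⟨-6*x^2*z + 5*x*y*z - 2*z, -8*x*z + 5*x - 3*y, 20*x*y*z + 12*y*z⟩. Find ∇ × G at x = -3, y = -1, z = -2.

(∇×G)₁ = ∂G₃/∂y − ∂G₂/∂z = 20*x*z + 8*x + 12*z
(∇×G)₂ = ∂G₁/∂z − ∂G₃/∂x = -6*x^2 + 5*x*y - 20*y*z - 2
(∇×G)₃ = ∂G₂/∂x − ∂G₁/∂y = -5*x*z - 8*z + 5
∇×G = (20*x*z + 8*x + 12*z, -6*x^2 + 5*x*y - 20*y*z - 2, -5*x*z - 8*z + 5)
At (-3, -1, -2): (72, -81, -9).

(72, -81, -9)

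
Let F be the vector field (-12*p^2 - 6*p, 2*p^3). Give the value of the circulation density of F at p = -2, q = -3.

∂F₂/∂p = 6*p^2
∂F₁/∂q = 0
Scalar curl = 6*p^2
At (-2, -3): 24.

24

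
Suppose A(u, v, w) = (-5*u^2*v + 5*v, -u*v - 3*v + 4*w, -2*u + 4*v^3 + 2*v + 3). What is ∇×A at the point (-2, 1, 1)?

(10, 2, 14)

(∇×A)₁ = ∂A₃/∂v − ∂A₂/∂w = 12*v^2 - 2
(∇×A)₂ = ∂A₁/∂w − ∂A₃/∂u = 2
(∇×A)₃ = ∂A₂/∂u − ∂A₁/∂v = 5*u^2 - v - 5
∇×A = (12*v^2 - 2, 2, 5*u^2 - v - 5)
At (-2, 1, 1): (10, 2, 14).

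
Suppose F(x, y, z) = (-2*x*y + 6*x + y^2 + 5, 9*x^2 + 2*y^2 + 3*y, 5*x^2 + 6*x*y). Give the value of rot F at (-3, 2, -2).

(∇×F)₁ = ∂F₃/∂y − ∂F₂/∂z = 6*x
(∇×F)₂ = ∂F₁/∂z − ∂F₃/∂x = -10*x - 6*y
(∇×F)₃ = ∂F₂/∂x − ∂F₁/∂y = 20*x - 2*y
∇×F = (6*x, -10*x - 6*y, 20*x - 2*y)
At (-3, 2, -2): (-18, 18, -64).

(-18, 18, -64)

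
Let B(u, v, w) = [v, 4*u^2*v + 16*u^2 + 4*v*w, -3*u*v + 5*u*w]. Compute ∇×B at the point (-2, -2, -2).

(14, 4, -33)

(∇×B)₁ = ∂B₃/∂v − ∂B₂/∂w = -3*u - 4*v
(∇×B)₂ = ∂B₁/∂w − ∂B₃/∂u = 3*v - 5*w
(∇×B)₃ = ∂B₂/∂u − ∂B₁/∂v = 8*u*v + 32*u - 1
∇×B = (-3*u - 4*v, 3*v - 5*w, 8*u*v + 32*u - 1)
At (-2, -2, -2): (14, 4, -33).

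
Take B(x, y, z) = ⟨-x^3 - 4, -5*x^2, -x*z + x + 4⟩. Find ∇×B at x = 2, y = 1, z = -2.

(∇×B)₁ = ∂B₃/∂y − ∂B₂/∂z = 0
(∇×B)₂ = ∂B₁/∂z − ∂B₃/∂x = z - 1
(∇×B)₃ = ∂B₂/∂x − ∂B₁/∂y = -10*x
∇×B = (0, z - 1, -10*x)
At (2, 1, -2): (0, -3, -20).

(0, -3, -20)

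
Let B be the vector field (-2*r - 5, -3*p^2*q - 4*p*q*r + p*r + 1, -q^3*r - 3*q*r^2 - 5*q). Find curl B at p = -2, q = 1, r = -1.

(-11, -2, 15)

(∇×B)₁ = ∂B₃/∂q − ∂B₂/∂r = 4*p*q - p - 3*q^2*r - 3*r^2 - 5
(∇×B)₂ = ∂B₁/∂r − ∂B₃/∂p = -2
(∇×B)₃ = ∂B₂/∂p − ∂B₁/∂q = -6*p*q - 4*q*r + r
∇×B = (4*p*q - p - 3*q^2*r - 3*r^2 - 5, -2, -6*p*q - 4*q*r + r)
At (-2, 1, -1): (-11, -2, 15).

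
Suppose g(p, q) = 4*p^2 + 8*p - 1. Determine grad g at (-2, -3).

(-8, 0)

∂g/∂p = 8*p + 8
∂g/∂q = 0
∇g = (8*p + 8, 0)
At (-2, -3): (-8, 0).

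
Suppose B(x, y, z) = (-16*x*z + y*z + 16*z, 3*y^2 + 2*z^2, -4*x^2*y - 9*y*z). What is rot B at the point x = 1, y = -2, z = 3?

(∇×B)₁ = ∂B₃/∂y − ∂B₂/∂z = -4*x^2 - 13*z
(∇×B)₂ = ∂B₁/∂z − ∂B₃/∂x = 8*x*y - 16*x + y + 16
(∇×B)₃ = ∂B₂/∂x − ∂B₁/∂y = -z
∇×B = (-4*x^2 - 13*z, 8*x*y - 16*x + y + 16, -z)
At (1, -2, 3): (-43, -18, -3).

(-43, -18, -3)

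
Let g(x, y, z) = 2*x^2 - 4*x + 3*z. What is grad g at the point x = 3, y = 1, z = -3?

(8, 0, 3)

∂g/∂x = 4*x - 4
∂g/∂y = 0
∂g/∂z = 3
∇g = (4*x - 4, 0, 3)
At (3, 1, -3): (8, 0, 3).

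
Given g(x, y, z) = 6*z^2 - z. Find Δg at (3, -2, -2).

12

∂²g/∂x² = 0
∂²g/∂y² = 0
∂²g/∂z² = 12
∇²g = 12
At (3, -2, -2): 12.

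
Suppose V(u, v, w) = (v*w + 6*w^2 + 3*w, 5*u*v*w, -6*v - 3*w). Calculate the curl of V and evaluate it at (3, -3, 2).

(39, 24, -32)

(∇×V)₁ = ∂V₃/∂v − ∂V₂/∂w = -5*u*v - 6
(∇×V)₂ = ∂V₁/∂w − ∂V₃/∂u = v + 12*w + 3
(∇×V)₃ = ∂V₂/∂u − ∂V₁/∂v = 5*v*w - w
∇×V = (-5*u*v - 6, v + 12*w + 3, 5*v*w - w)
At (3, -3, 2): (39, 24, -32).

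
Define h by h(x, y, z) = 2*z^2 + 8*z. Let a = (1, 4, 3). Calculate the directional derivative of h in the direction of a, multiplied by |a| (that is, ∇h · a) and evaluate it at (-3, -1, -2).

∂h/∂x = 0
∂h/∂y = 0
∂h/∂z = 4*z + 8
∇h at (-3, -1, -2) = (0, 0, 0)
∇h · a = (0)(1) + (0)(4) + (0)(3) = 0

0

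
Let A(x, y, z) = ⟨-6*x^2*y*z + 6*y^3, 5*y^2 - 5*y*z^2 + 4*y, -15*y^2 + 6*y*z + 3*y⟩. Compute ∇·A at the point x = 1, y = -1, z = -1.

∂A₁/∂x = -12*x*y*z
∂A₂/∂y = 10*y - 5*z^2 + 4
∂A₃/∂z = 6*y
∇·A = -12*x*y*z + 16*y - 5*z^2 + 4
At (1, -1, -1): -29.

-29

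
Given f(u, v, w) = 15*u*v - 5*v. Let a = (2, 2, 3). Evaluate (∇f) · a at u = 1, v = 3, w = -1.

110

∂f/∂u = 15*v
∂f/∂v = 15*u - 5
∂f/∂w = 0
∇f at (1, 3, -1) = (45, 10, 0)
∇f · a = (45)(2) + (10)(2) + (0)(3) = 110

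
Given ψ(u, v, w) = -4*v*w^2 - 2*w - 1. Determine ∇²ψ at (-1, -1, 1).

∂²ψ/∂u² = 0
∂²ψ/∂v² = 0
∂²ψ/∂w² = -8*v
∇²ψ = -8*v
At (-1, -1, 1): 8.

8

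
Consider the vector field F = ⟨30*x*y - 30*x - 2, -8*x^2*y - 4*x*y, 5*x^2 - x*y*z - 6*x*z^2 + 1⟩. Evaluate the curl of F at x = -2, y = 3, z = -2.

(∇×F)₁ = ∂F₃/∂y − ∂F₂/∂z = -x*z
(∇×F)₂ = ∂F₁/∂z − ∂F₃/∂x = -10*x + y*z + 6*z^2
(∇×F)₃ = ∂F₂/∂x − ∂F₁/∂y = -16*x*y - 30*x - 4*y
∇×F = (-x*z, -10*x + y*z + 6*z^2, -16*x*y - 30*x - 4*y)
At (-2, 3, -2): (-4, 38, 144).

(-4, 38, 144)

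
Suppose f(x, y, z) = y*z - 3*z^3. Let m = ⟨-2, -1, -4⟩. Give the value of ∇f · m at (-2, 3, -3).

∂f/∂x = 0
∂f/∂y = z
∂f/∂z = y - 9*z^2
∇f at (-2, 3, -3) = (0, -3, -78)
∇f · m = (0)(-2) + (-3)(-1) + (-78)(-4) = 315

315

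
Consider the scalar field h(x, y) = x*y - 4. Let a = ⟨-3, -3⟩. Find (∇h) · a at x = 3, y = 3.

-18

∂h/∂x = y
∂h/∂y = x
∇h at (3, 3) = (3, 3)
∇h · a = (3)(-3) + (3)(-3) = -18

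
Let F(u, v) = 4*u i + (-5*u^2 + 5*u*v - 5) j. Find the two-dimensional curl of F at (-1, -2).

∂F₂/∂u = -10*u + 5*v
∂F₁/∂v = 0
Scalar curl = -10*u + 5*v
At (-1, -2): 0.

0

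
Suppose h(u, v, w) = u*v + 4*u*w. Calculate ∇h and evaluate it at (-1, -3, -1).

(-7, -1, -4)

∂h/∂u = v + 4*w
∂h/∂v = u
∂h/∂w = 4*u
∇h = (v + 4*w, u, 4*u)
At (-1, -3, -1): (-7, -1, -4).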